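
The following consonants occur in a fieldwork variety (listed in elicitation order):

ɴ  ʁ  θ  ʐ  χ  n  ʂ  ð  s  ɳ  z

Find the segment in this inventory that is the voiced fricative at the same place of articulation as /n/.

/z/

/n/ is an alveolar nasal.
The voiced fricative at the same place is a voiced alveolar fricative — in this inventory, /z/.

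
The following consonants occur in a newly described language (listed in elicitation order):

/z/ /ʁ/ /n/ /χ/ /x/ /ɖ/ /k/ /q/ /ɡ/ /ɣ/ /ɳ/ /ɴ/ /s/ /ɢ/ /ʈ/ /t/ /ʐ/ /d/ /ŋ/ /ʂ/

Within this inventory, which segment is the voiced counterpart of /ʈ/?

/ʈ/ is a voiceless retroflex stop.
The voiced counterpart is a voiced retroflex stop — in this inventory, /ɖ/.

/ɖ/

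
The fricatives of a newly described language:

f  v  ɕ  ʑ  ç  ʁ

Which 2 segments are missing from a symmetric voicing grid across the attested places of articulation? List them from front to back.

/ʝ/, /χ/

labiodental: voiceless /f/, voiced /v/.
alveolo-palatal: voiceless /ɕ/, voiced /ʑ/.
palatal: voiceless /ç/, voiced —.
uvular: voiceless —, voiced /ʁ/.
Gaps, from front to back: palatal lacks voiced (/ʝ/); uvular lacks voiceless (/χ/).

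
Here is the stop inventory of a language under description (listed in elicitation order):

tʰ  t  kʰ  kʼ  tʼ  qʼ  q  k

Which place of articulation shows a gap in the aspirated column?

Plain: /t/ (alveolar), /k/ (velar), /q/ (uvular).
Aspirated: /tʰ/ (alveolar), /kʰ/ (velar).
Ejective: /tʼ/ (alveolar), /kʼ/ (velar), /qʼ/ (uvular).
Every place of articulation has an aspirated member except uvular, where /qʰ/ would be expected.

uvular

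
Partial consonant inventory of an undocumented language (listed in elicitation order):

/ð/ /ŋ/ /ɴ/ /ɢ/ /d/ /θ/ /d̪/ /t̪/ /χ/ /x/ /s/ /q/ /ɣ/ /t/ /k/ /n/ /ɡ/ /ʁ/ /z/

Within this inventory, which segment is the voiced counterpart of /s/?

/s/ is a voiceless alveolar fricative.
The voiced counterpart is a voiced alveolar fricative — in this inventory, /z/.

/z/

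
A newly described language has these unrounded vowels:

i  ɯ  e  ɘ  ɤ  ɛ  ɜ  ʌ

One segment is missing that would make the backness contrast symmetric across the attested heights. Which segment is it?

high: front /i/, central —, back /ɯ/.
high-mid: front /e/, central /ɘ/, back /ɤ/.
low-mid: front /ɛ/, central /ɜ/, back /ʌ/.
The high row has no central member, so the gap is the high central unrounded vowel /ɨ/.

/ɨ/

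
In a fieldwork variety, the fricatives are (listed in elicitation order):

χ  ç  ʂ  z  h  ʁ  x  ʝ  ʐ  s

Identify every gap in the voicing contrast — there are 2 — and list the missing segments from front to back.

Voiceless: /s/ (alveolar), /ʂ/ (retroflex), /ç/ (palatal), /x/ (velar), /χ/ (uvular), /h/ (glottal).
Voiced: /z/ (alveolar), /ʐ/ (retroflex), /ʝ/ (palatal), /ʁ/ (uvular).
Gaps, from front to back: velar lacks voiced (/ɣ/); glottal lacks voiced (/ɦ/).

/ɣ/, /ɦ/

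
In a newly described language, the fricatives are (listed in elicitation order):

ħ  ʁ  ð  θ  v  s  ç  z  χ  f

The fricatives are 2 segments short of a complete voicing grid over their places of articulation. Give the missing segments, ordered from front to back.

/ʝ/, /ʕ/

place of articulation  voiceless  voiced  
labiodental       f         v       
dental            θ         ð       
alveolar          s         z       
palatal           ç         —       
uvular            χ         ʁ       
pharyngeal        ħ         —       
Gaps, from front to back: palatal lacks voiced (/ʝ/); pharyngeal lacks voiced (/ʕ/).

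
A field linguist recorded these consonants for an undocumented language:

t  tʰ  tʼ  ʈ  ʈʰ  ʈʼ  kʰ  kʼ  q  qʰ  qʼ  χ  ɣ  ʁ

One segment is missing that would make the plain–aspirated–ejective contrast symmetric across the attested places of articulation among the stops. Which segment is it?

/k/

place of articulation  plain     aspirated  ejective
alveolar          t         tʰ        tʼ      
retroflex         ʈ         ʈʰ        ʈʼ      
velar             —         kʰ        kʼ      
uvular            q         qʰ        qʼ      
The velar row has no plain member, so the gap is the plain velar stop /k/.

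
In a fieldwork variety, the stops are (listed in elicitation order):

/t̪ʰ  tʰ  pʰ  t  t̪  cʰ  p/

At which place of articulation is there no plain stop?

bilabial: plain /p/, aspirated /pʰ/.
dental: plain /t̪/, aspirated /t̪ʰ/.
alveolar: plain /t/, aspirated /tʰ/.
palatal: plain —, aspirated /cʰ/.
Every place of articulation has a plain member except palatal, where /c/ would be expected.

palatal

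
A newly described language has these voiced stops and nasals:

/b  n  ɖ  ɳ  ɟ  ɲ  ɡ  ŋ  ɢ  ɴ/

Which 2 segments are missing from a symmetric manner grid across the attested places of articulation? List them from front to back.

bilabial: oral stop /b/, nasal —.
alveolar: oral stop —, nasal /n/.
retroflex: oral stop /ɖ/, nasal /ɳ/.
palatal: oral stop /ɟ/, nasal /ɲ/.
velar: oral stop /ɡ/, nasal /ŋ/.
uvular: oral stop /ɢ/, nasal /ɴ/.
Gaps, from front to back: bilabial lacks nasal (/m/); alveolar lacks oral stop (/d/).

/m/, /d/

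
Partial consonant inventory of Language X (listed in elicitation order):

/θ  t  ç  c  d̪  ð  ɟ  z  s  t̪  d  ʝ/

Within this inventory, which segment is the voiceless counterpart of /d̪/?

/t̪/

/d̪/ is a voiced dental stop.
The voiceless counterpart is a voiceless dental stop — in this inventory, /t̪/.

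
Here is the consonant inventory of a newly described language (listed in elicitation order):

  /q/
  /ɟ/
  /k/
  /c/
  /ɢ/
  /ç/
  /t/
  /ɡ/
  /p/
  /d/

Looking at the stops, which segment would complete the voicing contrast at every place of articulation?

Voiceless: /p/ (bilabial), /t/ (alveolar), /c/ (palatal), /k/ (velar), /q/ (uvular).
Voiced: /d/ (alveolar), /ɟ/ (palatal), /ɡ/ (velar), /ɢ/ (uvular).
The bilabial row has no voiced member, so the gap is the voiced bilabial stop /b/.

/b/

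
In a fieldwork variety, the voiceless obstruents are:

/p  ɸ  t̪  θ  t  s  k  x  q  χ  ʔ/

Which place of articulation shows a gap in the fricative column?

glottal

bilabial: stop /p/, fricative /ɸ/.
dental: stop /t̪/, fricative /θ/.
alveolar: stop /t/, fricative /s/.
velar: stop /k/, fricative /x/.
uvular: stop /q/, fricative /χ/.
glottal: stop /ʔ/, fricative —.
Every place of articulation has a fricative member except glottal, where /h/ would be expected.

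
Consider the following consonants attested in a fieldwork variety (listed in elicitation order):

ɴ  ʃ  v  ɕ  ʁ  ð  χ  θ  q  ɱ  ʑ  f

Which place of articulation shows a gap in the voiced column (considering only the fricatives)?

place of articulation  voiceless  voiced  
labiodental       f         v       
dental            θ         ð       
postalveolar      ʃ         —       
alveolo-palatal   ɕ         ʑ       
uvular            χ         ʁ       
Every place of articulation has a voiced member except postalveolar, where /ʒ/ would be expected.

postalveolar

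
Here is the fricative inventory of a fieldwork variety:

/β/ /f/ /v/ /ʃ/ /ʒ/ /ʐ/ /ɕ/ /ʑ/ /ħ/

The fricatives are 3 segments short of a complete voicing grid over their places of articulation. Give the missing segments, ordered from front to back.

/ɸ/, /ʂ/, /ʕ/

bilabial: voiceless —, voiced /β/.
labiodental: voiceless /f/, voiced /v/.
postalveolar: voiceless /ʃ/, voiced /ʒ/.
retroflex: voiceless —, voiced /ʐ/.
alveolo-palatal: voiceless /ɕ/, voiced /ʑ/.
pharyngeal: voiceless /ħ/, voiced —.
Gaps, from front to back: bilabial lacks voiceless (/ɸ/); retroflex lacks voiceless (/ʂ/); pharyngeal lacks voiced (/ʕ/).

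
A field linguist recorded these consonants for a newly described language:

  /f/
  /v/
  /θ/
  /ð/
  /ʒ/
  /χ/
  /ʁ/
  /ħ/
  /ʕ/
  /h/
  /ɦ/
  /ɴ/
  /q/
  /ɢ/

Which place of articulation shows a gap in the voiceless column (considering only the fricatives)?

postalveolar

place of articulation  voiceless  voiced  
labiodental       f         v       
dental            θ         ð       
postalveolar      —         ʒ       
uvular            χ         ʁ       
pharyngeal        ħ         ʕ       
glottal           h         ɦ       
Every place of articulation has a voiceless member except postalveolar, where /ʃ/ would be expected.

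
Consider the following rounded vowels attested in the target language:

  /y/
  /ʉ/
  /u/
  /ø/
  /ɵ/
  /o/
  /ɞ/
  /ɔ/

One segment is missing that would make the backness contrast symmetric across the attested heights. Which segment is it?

/œ/

height            front     central   back    
high              y         ʉ         u       
high-mid          ø         ɵ         o       
low-mid           —         ɞ         ɔ       
The low-mid row has no front member, so the gap is the low-mid front rounded vowel /œ/.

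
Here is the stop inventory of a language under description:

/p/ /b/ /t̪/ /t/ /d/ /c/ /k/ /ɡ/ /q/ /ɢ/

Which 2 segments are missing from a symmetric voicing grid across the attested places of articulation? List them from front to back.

Voiceless: /p/ (bilabial), /t̪/ (dental), /t/ (alveolar), /c/ (palatal), /k/ (velar), /q/ (uvular).
Voiced: /b/ (bilabial), /d/ (alveolar), /ɡ/ (velar), /ɢ/ (uvular).
Gaps, from front to back: dental lacks voiced (/d̪/); palatal lacks voiced (/ɟ/).

/d̪/, /ɟ/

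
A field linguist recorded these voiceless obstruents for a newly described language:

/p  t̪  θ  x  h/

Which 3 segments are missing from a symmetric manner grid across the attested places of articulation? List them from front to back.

place of articulation  stop      fricative
bilabial          p         —       
dental            t̪        θ       
velar             —         x       
glottal           —         h       
Gaps, from front to back: bilabial lacks fricative (/ɸ/); velar lacks stop (/k/); glottal lacks stop (/ʔ/).

/ɸ/, /k/, /ʔ/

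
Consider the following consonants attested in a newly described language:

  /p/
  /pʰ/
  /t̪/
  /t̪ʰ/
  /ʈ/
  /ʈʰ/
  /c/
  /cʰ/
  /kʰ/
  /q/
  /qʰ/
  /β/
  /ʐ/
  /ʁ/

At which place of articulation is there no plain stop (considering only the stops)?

bilabial: plain /p/, aspirated /pʰ/.
dental: plain /t̪/, aspirated /t̪ʰ/.
retroflex: plain /ʈ/, aspirated /ʈʰ/.
palatal: plain /c/, aspirated /cʰ/.
velar: plain —, aspirated /kʰ/.
uvular: plain /q/, aspirated /qʰ/.
Every place of articulation has a plain member except velar, where /k/ would be expected.

velar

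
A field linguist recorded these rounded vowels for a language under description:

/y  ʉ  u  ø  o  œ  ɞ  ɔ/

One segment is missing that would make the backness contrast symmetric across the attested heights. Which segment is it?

/ɵ/

high: front /y/, central /ʉ/, back /u/.
high-mid: front /ø/, central —, back /o/.
low-mid: front /œ/, central /ɞ/, back /ɔ/.
The high-mid row has no central member, so the gap is the high-mid central rounded vowel /ɵ/.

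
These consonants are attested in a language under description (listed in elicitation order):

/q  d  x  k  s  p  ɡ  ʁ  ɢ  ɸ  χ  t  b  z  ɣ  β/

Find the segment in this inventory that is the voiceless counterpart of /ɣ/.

/ɣ/ is a voiced velar fricative.
The voiceless counterpart is a voiceless velar fricative — in this inventory, /x/.

/x/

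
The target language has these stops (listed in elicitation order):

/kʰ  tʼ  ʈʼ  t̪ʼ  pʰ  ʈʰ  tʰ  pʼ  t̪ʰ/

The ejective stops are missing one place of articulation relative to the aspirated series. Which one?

velar

bilabial: aspirated /pʰ/, ejective /pʼ/.
dental: aspirated /t̪ʰ/, ejective /t̪ʼ/.
alveolar: aspirated /tʰ/, ejective /tʼ/.
retroflex: aspirated /ʈʰ/, ejective /ʈʼ/.
velar: aspirated /kʰ/, ejective —.
Every place of articulation has an ejective member except velar, where /kʼ/ would be expected.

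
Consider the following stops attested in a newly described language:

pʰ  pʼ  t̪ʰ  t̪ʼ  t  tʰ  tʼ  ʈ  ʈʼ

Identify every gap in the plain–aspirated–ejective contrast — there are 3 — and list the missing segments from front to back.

bilabial: plain —, aspirated /pʰ/, ejective /pʼ/.
dental: plain —, aspirated /t̪ʰ/, ejective /t̪ʼ/.
alveolar: plain /t/, aspirated /tʰ/, ejective /tʼ/.
retroflex: plain /ʈ/, aspirated —, ejective /ʈʼ/.
Gaps, from front to back: bilabial lacks plain (/p/); dental lacks plain (/t̪/); retroflex lacks aspirated (/ʈʰ/).

/p/, /t̪/, /ʈʰ/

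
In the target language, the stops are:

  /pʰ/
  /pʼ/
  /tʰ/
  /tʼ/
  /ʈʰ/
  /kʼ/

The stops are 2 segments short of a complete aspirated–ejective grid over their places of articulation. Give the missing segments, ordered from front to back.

place of articulation  aspirated  ejective
bilabial          pʰ        pʼ      
alveolar          tʰ        tʼ      
retroflex         ʈʰ        —       
velar             —         kʼ      
Gaps, from front to back: retroflex lacks ejective (/ʈʼ/); velar lacks aspirated (/kʰ/).

/ʈʼ/, /kʰ/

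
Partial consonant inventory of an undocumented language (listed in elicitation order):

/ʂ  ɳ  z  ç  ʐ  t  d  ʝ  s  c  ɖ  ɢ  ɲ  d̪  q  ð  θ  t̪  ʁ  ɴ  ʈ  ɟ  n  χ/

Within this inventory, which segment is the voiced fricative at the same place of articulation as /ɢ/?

/ʁ/

/ɢ/ is a voiced uvular stop.
The voiced fricative at the same place is a voiced uvular fricative — in this inventory, /ʁ/.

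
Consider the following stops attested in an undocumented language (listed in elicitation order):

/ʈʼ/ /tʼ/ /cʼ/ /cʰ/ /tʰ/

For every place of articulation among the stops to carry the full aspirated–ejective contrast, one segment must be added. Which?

/ʈʰ/

alveolar: aspirated /tʰ/, ejective /tʼ/.
retroflex: aspirated —, ejective /ʈʼ/.
palatal: aspirated /cʰ/, ejective /cʼ/.
The retroflex row has no aspirated member, so the gap is the aspirated retroflex stop /ʈʰ/.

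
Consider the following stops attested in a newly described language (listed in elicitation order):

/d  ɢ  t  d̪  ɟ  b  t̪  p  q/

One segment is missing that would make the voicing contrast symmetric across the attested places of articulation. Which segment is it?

/c/

place of articulation  voiceless  voiced  
bilabial          p         b       
dental            t̪        d̪      
alveolar          t         d       
palatal           —         ɟ       
uvular            q         ɢ       
The palatal row has no voiceless member, so the gap is the voiceless palatal stop /c/.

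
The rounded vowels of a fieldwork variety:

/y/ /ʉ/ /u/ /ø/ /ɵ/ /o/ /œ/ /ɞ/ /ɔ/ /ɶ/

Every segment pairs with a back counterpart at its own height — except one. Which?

High: /y/ ~ /ʉ/ ~ /u/
High-mid: /ø/ ~ /ɵ/ ~ /o/
Low-mid: /œ/ ~ /ɞ/ ~ /ɔ/
Low: only /ɶ/ (front); no back partner.
So /ɶ/ is the unpaired segment.

/ɶ/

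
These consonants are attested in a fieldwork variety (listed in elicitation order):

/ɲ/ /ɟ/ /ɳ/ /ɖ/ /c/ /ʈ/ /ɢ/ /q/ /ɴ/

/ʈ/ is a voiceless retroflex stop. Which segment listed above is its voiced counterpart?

The voiced counterpart is a voiced retroflex stop — in this inventory, /ɖ/.

/ɖ/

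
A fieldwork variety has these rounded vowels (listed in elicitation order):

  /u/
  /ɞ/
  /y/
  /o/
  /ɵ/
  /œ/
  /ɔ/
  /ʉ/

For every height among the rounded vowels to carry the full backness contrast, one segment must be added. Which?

/ø/

Front: /y/ (high), /œ/ (low-mid).
Central: /ʉ/ (high), /ɵ/ (high-mid), /ɞ/ (low-mid).
Back: /u/ (high), /o/ (high-mid), /ɔ/ (low-mid).
The high-mid row has no front member, so the gap is the high-mid front rounded vowel /ø/.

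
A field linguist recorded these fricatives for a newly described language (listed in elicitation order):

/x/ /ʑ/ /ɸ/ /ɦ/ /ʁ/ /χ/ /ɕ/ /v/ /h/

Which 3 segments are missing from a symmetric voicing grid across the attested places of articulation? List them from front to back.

/β/, /f/, /ɣ/

place of articulation  voiceless  voiced  
bilabial          ɸ         —       
labiodental       —         v       
alveolo-palatal   ɕ         ʑ       
velar             x         —       
uvular            χ         ʁ       
glottal           h         ɦ       
Gaps, from front to back: bilabial lacks voiced (/β/); labiodental lacks voiceless (/f/); velar lacks voiced (/ɣ/).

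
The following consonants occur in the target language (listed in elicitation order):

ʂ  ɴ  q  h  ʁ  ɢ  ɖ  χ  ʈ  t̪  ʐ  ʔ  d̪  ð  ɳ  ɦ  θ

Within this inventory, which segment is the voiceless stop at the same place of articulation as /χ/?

/q/

/χ/ is a voiceless uvular fricative.
The voiceless stop at the same place is a voiceless uvular stop — in this inventory, /q/.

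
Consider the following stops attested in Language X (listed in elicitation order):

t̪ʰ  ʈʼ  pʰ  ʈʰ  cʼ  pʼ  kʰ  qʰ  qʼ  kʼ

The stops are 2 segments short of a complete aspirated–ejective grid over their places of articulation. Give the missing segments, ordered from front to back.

/t̪ʼ/, /cʰ/

place of articulation  aspirated  ejective
bilabial          pʰ        pʼ      
dental            t̪ʰ       —       
retroflex         ʈʰ        ʈʼ      
palatal           —         cʼ      
velar             kʰ        kʼ      
uvular            qʰ        qʼ      
Gaps, from front to back: dental lacks ejective (/t̪ʼ/); palatal lacks aspirated (/cʰ/).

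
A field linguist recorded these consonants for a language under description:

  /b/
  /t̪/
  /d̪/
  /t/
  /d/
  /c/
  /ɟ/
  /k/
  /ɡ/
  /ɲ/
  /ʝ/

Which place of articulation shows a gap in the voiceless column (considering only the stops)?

bilabial

bilabial: voiceless —, voiced /b/.
dental: voiceless /t̪/, voiced /d̪/.
alveolar: voiceless /t/, voiced /d/.
palatal: voiceless /c/, voiced /ɟ/.
velar: voiceless /k/, voiced /ɡ/.
Every place of articulation has a voiceless member except bilabial, where /p/ would be expected.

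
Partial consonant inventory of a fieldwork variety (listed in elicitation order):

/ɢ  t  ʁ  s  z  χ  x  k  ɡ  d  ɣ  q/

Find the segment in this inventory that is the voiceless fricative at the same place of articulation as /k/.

/x/

/k/ is a voiceless velar stop.
The voiceless fricative at the same place is a voiceless velar fricative — in this inventory, /x/.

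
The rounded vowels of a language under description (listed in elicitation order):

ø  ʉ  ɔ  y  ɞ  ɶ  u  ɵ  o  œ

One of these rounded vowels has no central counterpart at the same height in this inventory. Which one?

/ɶ/

High: /y/ ~ /ʉ/ ~ /u/
High-mid: /ø/ ~ /ɵ/ ~ /o/
Low-mid: /œ/ ~ /ɞ/ ~ /ɔ/
Low: only /ɶ/ (front); no central partner.
So /ɶ/ is the unpaired segment.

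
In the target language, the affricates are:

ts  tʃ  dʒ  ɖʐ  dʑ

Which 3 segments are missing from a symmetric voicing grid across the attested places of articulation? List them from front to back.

/dz/, /ʈʂ/, /tɕ/

Voiceless: /ts/ (alveolar), /tʃ/ (postalveolar).
Voiced: /dʒ/ (postalveolar), /ɖʐ/ (retroflex), /dʑ/ (alveolo-palatal).
Gaps, from front to back: alveolar lacks voiced (/dz/); retroflex lacks voiceless (/ʈʂ/); alveolo-palatal lacks voiceless (/tɕ/).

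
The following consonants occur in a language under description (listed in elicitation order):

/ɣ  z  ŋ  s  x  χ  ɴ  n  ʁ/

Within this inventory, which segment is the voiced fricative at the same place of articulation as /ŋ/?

/ŋ/ is a velar nasal.
The voiced fricative at the same place is a voiced velar fricative — in this inventory, /ɣ/.

/ɣ/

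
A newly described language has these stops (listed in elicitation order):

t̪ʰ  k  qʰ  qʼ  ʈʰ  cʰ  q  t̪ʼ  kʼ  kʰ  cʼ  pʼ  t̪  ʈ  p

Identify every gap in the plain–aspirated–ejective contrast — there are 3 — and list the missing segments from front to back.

Plain: /p/ (bilabial), /t̪/ (dental), /ʈ/ (retroflex), /k/ (velar), /q/ (uvular).
Aspirated: /t̪ʰ/ (dental), /ʈʰ/ (retroflex), /cʰ/ (palatal), /kʰ/ (velar), /qʰ/ (uvular).
Ejective: /pʼ/ (bilabial), /t̪ʼ/ (dental), /cʼ/ (palatal), /kʼ/ (velar), /qʼ/ (uvular).
Gaps, from front to back: bilabial lacks aspirated (/pʰ/); retroflex lacks ejective (/ʈʼ/); palatal lacks plain (/c/).

/pʰ/, /ʈʼ/, /c/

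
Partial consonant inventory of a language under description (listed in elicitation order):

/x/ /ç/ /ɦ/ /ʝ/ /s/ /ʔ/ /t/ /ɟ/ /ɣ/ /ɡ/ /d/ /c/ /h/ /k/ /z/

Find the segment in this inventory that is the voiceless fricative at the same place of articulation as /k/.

/k/ is a voiceless velar stop.
The voiceless fricative at the same place is a voiceless velar fricative — in this inventory, /x/.

/x/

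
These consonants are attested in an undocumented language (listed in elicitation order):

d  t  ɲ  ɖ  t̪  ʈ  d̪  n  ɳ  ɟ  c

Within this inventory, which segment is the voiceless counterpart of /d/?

/t/

/d/ is a voiced alveolar stop.
The voiceless counterpart is a voiceless alveolar stop — in this inventory, /t/.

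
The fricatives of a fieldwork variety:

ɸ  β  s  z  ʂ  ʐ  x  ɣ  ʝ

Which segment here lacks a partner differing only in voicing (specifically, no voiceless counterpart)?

Bilabial: /ɸ/ ~ /β/
Alveolar: /s/ ~ /z/
Retroflex: /ʂ/ ~ /ʐ/
Velar: /x/ ~ /ɣ/
Palatal: only /ʝ/ (voiced); no voiceless partner.
So /ʝ/ is the unpaired segment.

/ʝ/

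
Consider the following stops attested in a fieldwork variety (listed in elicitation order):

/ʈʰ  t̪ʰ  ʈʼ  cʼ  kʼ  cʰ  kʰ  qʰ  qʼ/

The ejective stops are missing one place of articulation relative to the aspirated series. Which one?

Aspirated: /t̪ʰ/ (dental), /ʈʰ/ (retroflex), /cʰ/ (palatal), /kʰ/ (velar), /qʰ/ (uvular).
Ejective: /ʈʼ/ (retroflex), /cʼ/ (palatal), /kʼ/ (velar), /qʼ/ (uvular).
Every place of articulation has an ejective member except dental, where /t̪ʼ/ would be expected.

dental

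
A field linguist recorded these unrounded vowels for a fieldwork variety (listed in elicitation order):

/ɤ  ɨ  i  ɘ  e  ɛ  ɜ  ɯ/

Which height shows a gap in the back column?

height            front     central   back    
high              i         ɨ         ɯ       
high-mid          e         ɘ         ɤ       
low-mid           ɛ         ɜ         —       
Every height has a back member except low-mid, where /ʌ/ would be expected.

low-mid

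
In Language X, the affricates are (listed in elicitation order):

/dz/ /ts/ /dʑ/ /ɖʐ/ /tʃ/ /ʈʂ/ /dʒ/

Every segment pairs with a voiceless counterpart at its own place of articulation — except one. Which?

Alveolar: /ts/ ~ /dz/
Postalveolar: /tʃ/ ~ /dʒ/
Retroflex: /ʈʂ/ ~ /ɖʐ/
Alveolo-palatal: only /dʑ/ (voiced); no voiceless partner.
So /dʑ/ is the unpaired segment.

/dʑ/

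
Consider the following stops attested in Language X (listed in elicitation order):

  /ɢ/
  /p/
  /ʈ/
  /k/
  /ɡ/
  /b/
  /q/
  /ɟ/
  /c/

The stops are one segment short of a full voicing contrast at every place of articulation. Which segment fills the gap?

/ɖ/

place of articulation  voiceless  voiced  
bilabial          p         b       
retroflex         ʈ         —       
palatal           c         ɟ       
velar             k         ɡ       
uvular            q         ɢ       
The retroflex row has no voiced member, so the gap is the voiced retroflex stop /ɖ/.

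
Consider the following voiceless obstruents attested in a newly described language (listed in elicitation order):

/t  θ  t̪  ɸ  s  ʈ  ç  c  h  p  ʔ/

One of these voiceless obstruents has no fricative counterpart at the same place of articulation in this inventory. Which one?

/ʈ/

Bilabial: /p/ ~ /ɸ/
Dental: /t̪/ ~ /θ/
Alveolar: /t/ ~ /s/
Palatal: /c/ ~ /ç/
Glottal: /ʔ/ ~ /h/
Retroflex: only /ʈ/ (stop); no fricative partner.
So /ʈ/ is the unpaired segment.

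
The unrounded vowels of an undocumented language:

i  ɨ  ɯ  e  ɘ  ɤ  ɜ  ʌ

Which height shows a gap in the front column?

height            front     central   back    
high              i         ɨ         ɯ       
high-mid          e         ɘ         ɤ       
low-mid           —         ɜ         ʌ       
Every height has a front member except low-mid, where /ɛ/ would be expected.

low-mid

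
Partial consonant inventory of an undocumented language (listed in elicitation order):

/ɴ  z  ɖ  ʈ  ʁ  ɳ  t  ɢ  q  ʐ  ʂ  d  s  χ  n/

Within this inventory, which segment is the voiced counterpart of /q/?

/q/ is a voiceless uvular stop.
The voiced counterpart is a voiced uvular stop — in this inventory, /ɢ/.

/ɢ/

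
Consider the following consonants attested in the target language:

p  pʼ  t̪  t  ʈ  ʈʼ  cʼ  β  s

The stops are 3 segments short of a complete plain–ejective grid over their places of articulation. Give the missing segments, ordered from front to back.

/t̪ʼ/, /tʼ/, /c/

Plain: /p/ (bilabial), /t̪/ (dental), /t/ (alveolar), /ʈ/ (retroflex).
Ejective: /pʼ/ (bilabial), /ʈʼ/ (retroflex), /cʼ/ (palatal).
Gaps, from front to back: dental lacks ejective (/t̪ʼ/); alveolar lacks ejective (/tʼ/); palatal lacks plain (/c/).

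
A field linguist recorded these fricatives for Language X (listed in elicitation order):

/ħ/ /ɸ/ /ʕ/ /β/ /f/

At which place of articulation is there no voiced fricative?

place of articulation  voiceless  voiced  
bilabial          ɸ         β       
labiodental       f         —       
pharyngeal        ħ         ʕ       
Every place of articulation has a voiced member except labiodental, where /v/ would be expected.

labiodental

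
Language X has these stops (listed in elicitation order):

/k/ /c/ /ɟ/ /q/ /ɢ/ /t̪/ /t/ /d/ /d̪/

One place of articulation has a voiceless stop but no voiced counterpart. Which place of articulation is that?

velar

Voiceless: /t̪/ (dental), /t/ (alveolar), /c/ (palatal), /k/ (velar), /q/ (uvular).
Voiced: /d̪/ (dental), /d/ (alveolar), /ɟ/ (palatal), /ɢ/ (uvular).
Every place of articulation has a voiced member except velar, where /ɡ/ would be expected.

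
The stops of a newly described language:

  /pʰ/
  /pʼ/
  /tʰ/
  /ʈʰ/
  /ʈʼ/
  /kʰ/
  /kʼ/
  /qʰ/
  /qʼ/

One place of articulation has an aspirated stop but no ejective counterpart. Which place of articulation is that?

bilabial: aspirated /pʰ/, ejective /pʼ/.
alveolar: aspirated /tʰ/, ejective —.
retroflex: aspirated /ʈʰ/, ejective /ʈʼ/.
velar: aspirated /kʰ/, ejective /kʼ/.
uvular: aspirated /qʰ/, ejective /qʼ/.
Every place of articulation has an ejective member except alveolar, where /tʼ/ would be expected.

alveolar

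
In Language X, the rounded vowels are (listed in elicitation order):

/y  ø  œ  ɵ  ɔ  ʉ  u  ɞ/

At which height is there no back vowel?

high-mid

high: front /y/, central /ʉ/, back /u/.
high-mid: front /ø/, central /ɵ/, back —.
low-mid: front /œ/, central /ɞ/, back /ɔ/.
Every height has a back member except high-mid, where /o/ would be expected.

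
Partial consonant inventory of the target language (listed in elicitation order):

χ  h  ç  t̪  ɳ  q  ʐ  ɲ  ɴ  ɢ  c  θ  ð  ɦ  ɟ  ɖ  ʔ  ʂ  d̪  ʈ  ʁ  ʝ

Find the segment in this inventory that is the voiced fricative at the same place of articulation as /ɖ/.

/ʐ/

/ɖ/ is a voiced retroflex stop.
The voiced fricative at the same place is a voiced retroflex fricative — in this inventory, /ʐ/.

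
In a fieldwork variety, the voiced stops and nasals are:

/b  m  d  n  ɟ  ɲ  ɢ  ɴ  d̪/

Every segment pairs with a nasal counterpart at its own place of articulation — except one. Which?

Bilabial: /b/ ~ /m/
Alveolar: /d/ ~ /n/
Palatal: /ɟ/ ~ /ɲ/
Uvular: /ɢ/ ~ /ɴ/
Dental: only /d̪/ (oral stop); no nasal partner.
So /d̪/ is the unpaired segment.

/d̪/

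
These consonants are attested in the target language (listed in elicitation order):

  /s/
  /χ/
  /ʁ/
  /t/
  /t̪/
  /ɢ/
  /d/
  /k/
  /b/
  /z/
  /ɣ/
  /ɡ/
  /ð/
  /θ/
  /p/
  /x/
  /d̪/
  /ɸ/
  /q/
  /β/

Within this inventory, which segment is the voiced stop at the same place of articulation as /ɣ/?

/ɣ/ is a voiced velar fricative.
The voiced stop at the same place is a voiced velar stop — in this inventory, /ɡ/.

/ɡ/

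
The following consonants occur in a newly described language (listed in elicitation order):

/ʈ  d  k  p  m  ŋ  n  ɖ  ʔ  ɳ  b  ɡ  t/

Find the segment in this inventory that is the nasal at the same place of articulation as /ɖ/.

/ɖ/ is a voiced retroflex stop.
The nasal at the same place is a retroflex nasal — in this inventory, /ɳ/.

/ɳ/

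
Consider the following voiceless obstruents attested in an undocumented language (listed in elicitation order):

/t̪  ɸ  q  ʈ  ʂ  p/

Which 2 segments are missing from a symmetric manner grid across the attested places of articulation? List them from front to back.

place of articulation  stop      fricative
bilabial          p         ɸ       
dental            t̪        —       
retroflex         ʈ         ʂ       
uvular            q         —       
Gaps, from front to back: dental lacks fricative (/θ/); uvular lacks fricative (/χ/).

/θ/, /χ/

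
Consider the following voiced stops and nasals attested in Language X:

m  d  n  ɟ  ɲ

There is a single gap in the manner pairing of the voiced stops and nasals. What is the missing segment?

/b/

bilabial: oral stop —, nasal /m/.
alveolar: oral stop /d/, nasal /n/.
palatal: oral stop /ɟ/, nasal /ɲ/.
The bilabial row has no oral stop member, so the gap is the bilabial oral stop /b/.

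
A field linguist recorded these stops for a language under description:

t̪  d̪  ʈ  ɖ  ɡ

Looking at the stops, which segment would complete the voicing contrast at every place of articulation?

dental: voiceless /t̪/, voiced /d̪/.
retroflex: voiceless /ʈ/, voiced /ɖ/.
velar: voiceless —, voiced /ɡ/.
The velar row has no voiceless member, so the gap is the voiceless velar stop /k/.

/k/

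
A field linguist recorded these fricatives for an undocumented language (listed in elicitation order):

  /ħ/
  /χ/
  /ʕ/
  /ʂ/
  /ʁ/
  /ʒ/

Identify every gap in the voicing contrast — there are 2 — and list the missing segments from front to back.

/ʃ/, /ʐ/

place of articulation  voiceless  voiced  
postalveolar      —         ʒ       
retroflex         ʂ         —       
uvular            χ         ʁ       
pharyngeal        ħ         ʕ       
Gaps, from front to back: postalveolar lacks voiceless (/ʃ/); retroflex lacks voiced (/ʐ/).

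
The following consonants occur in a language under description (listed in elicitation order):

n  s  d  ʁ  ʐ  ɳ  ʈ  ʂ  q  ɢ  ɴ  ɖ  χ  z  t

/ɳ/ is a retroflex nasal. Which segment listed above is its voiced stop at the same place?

The voiced stop at the same place is a voiced retroflex stop — in this inventory, /ɖ/.

/ɖ/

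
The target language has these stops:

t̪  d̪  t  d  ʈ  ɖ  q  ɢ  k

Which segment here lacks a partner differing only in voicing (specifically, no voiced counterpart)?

Dental: /t̪/ ~ /d̪/
Alveolar: /t/ ~ /d/
Retroflex: /ʈ/ ~ /ɖ/
Uvular: /q/ ~ /ɢ/
Velar: only /k/ (voiceless); no voiced partner.
So /k/ is the unpaired segment.

/k/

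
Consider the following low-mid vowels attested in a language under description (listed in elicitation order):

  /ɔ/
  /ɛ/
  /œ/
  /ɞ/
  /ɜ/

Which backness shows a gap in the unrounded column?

back

backness          unrounded  rounded 
front             ɛ         œ       
central           ɜ         ɞ       
back              —         ɔ       
Every backness has an unrounded member except back, where /ʌ/ would be expected.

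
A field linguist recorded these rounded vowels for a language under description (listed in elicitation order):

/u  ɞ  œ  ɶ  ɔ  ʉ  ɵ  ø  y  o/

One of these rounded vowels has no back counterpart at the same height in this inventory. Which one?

High: /y/ ~ /ʉ/ ~ /u/
High-mid: /ø/ ~ /ɵ/ ~ /o/
Low-mid: /œ/ ~ /ɞ/ ~ /ɔ/
Low: only /ɶ/ (front); no back partner.
So /ɶ/ is the unpaired segment.

/ɶ/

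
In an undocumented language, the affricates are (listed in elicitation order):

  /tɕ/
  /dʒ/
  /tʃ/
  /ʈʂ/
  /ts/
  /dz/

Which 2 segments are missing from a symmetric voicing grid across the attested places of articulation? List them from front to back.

/ɖʐ/, /dʑ/

Voiceless: /ts/ (alveolar), /tʃ/ (postalveolar), /ʈʂ/ (retroflex), /tɕ/ (alveolo-palatal).
Voiced: /dz/ (alveolar), /dʒ/ (postalveolar).
Gaps, from front to back: retroflex lacks voiced (/ɖʐ/); alveolo-palatal lacks voiced (/dʑ/).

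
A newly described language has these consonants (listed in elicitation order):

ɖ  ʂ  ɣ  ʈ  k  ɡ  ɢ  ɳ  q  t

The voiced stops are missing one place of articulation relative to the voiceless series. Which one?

Voiceless: /t/ (alveolar), /ʈ/ (retroflex), /k/ (velar), /q/ (uvular).
Voiced: /ɖ/ (retroflex), /ɡ/ (velar), /ɢ/ (uvular).
Every place of articulation has a voiced member except alveolar, where /d/ would be expected.

alveolar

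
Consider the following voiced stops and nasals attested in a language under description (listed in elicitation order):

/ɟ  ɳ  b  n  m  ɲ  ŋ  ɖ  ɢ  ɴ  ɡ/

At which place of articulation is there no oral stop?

Oral stop: /b/ (bilabial), /ɖ/ (retroflex), /ɟ/ (palatal), /ɡ/ (velar), /ɢ/ (uvular).
Nasal: /m/ (bilabial), /n/ (alveolar), /ɳ/ (retroflex), /ɲ/ (palatal), /ŋ/ (velar), /ɴ/ (uvular).
Every place of articulation has an oral stop member except alveolar, where /d/ would be expected.

alveolar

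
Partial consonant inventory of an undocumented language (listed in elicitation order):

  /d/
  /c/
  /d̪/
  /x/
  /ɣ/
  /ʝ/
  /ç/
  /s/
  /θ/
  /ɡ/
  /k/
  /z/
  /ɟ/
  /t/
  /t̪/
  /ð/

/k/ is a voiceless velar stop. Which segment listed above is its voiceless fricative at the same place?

The voiceless fricative at the same place is a voiceless velar fricative — in this inventory, /x/.

/x/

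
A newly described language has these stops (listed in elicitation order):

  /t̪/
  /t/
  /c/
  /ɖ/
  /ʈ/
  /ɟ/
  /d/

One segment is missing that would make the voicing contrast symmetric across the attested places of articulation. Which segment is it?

Voiceless: /t̪/ (dental), /t/ (alveolar), /ʈ/ (retroflex), /c/ (palatal).
Voiced: /d/ (alveolar), /ɖ/ (retroflex), /ɟ/ (palatal).
The dental row has no voiced member, so the gap is the voiced dental stop /d̪/.

/d̪/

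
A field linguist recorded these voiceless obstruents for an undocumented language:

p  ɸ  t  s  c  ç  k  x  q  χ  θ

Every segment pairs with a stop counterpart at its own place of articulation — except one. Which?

/θ/

Bilabial: /p/ ~ /ɸ/
Alveolar: /t/ ~ /s/
Palatal: /c/ ~ /ç/
Velar: /k/ ~ /x/
Uvular: /q/ ~ /χ/
Dental: only /θ/ (fricative); no stop partner.
So /θ/ is the unpaired segment.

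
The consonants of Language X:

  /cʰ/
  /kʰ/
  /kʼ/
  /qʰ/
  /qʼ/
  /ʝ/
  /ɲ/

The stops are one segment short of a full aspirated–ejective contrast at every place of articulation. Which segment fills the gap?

/cʼ/

place of articulation  aspirated  ejective
palatal           cʰ        —       
velar             kʰ        kʼ      
uvular            qʰ        qʼ      
The palatal row has no ejective member, so the gap is the ejective palatal stop /cʼ/.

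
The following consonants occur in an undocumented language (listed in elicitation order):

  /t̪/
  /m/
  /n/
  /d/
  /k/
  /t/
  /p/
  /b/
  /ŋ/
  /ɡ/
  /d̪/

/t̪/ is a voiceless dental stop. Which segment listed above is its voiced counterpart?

/d̪/

The voiced counterpart is a voiced dental stop — in this inventory, /d̪/.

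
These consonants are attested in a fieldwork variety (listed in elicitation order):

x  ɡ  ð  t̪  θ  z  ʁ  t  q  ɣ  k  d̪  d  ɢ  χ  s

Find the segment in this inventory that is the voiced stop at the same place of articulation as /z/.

/d/

/z/ is a voiced alveolar fricative.
The voiced stop at the same place is a voiced alveolar stop — in this inventory, /d/.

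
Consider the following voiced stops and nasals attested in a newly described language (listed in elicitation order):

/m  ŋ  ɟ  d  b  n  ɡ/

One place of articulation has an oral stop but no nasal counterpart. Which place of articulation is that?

Oral stop: /b/ (bilabial), /d/ (alveolar), /ɟ/ (palatal), /ɡ/ (velar).
Nasal: /m/ (bilabial), /n/ (alveolar), /ŋ/ (velar).
Every place of articulation has a nasal member except palatal, where /ɲ/ would be expected.

palatal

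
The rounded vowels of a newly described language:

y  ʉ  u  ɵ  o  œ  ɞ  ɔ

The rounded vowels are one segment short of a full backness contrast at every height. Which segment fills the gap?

Front: /y/ (high), /œ/ (low-mid).
Central: /ʉ/ (high), /ɵ/ (high-mid), /ɞ/ (low-mid).
Back: /u/ (high), /o/ (high-mid), /ɔ/ (low-mid).
The high-mid row has no front member, so the gap is the high-mid front rounded vowel /ø/.

/ø/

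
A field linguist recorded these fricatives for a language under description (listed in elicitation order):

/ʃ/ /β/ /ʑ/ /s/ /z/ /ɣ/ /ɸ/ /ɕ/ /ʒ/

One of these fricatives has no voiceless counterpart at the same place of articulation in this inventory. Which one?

/ɣ/

Bilabial: /ɸ/ ~ /β/
Alveolar: /s/ ~ /z/
Postalveolar: /ʃ/ ~ /ʒ/
Alveolo-palatal: /ɕ/ ~ /ʑ/
Velar: only /ɣ/ (voiced); no voiceless partner.
So /ɣ/ is the unpaired segment.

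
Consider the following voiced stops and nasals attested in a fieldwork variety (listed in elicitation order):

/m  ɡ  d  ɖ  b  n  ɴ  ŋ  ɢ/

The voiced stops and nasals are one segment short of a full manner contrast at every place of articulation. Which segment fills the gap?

Oral stop: /b/ (bilabial), /d/ (alveolar), /ɖ/ (retroflex), /ɡ/ (velar), /ɢ/ (uvular).
Nasal: /m/ (bilabial), /n/ (alveolar), /ŋ/ (velar), /ɴ/ (uvular).
The retroflex row has no nasal member, so the gap is the retroflex nasal /ɳ/.

/ɳ/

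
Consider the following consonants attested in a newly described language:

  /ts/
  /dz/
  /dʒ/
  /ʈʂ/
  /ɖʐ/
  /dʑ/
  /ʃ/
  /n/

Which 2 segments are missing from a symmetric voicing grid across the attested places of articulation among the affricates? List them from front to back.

/tʃ/, /tɕ/

place of articulation  voiceless  voiced  
alveolar          ts        dz      
postalveolar      —         dʒ      
retroflex         ʈʂ        ɖʐ      
alveolo-palatal   —         dʑ      
Gaps, from front to back: postalveolar lacks voiceless (/tʃ/); alveolo-palatal lacks voiceless (/tɕ/).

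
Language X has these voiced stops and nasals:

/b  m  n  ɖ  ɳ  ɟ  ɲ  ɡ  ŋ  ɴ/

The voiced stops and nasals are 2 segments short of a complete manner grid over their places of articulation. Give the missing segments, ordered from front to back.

Oral stop: /b/ (bilabial), /ɖ/ (retroflex), /ɟ/ (palatal), /ɡ/ (velar).
Nasal: /m/ (bilabial), /n/ (alveolar), /ɳ/ (retroflex), /ɲ/ (palatal), /ŋ/ (velar), /ɴ/ (uvular).
Gaps, from front to back: alveolar lacks oral stop (/d/); uvular lacks oral stop (/ɢ/).

/d/, /ɢ/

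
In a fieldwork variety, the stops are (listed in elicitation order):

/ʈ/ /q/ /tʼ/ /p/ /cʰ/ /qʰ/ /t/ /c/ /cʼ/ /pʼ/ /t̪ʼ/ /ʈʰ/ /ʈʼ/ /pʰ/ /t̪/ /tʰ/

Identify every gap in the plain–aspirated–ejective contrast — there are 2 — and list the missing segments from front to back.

/t̪ʰ/, /qʼ/

bilabial: plain /p/, aspirated /pʰ/, ejective /pʼ/.
dental: plain /t̪/, aspirated —, ejective /t̪ʼ/.
alveolar: plain /t/, aspirated /tʰ/, ejective /tʼ/.
retroflex: plain /ʈ/, aspirated /ʈʰ/, ejective /ʈʼ/.
palatal: plain /c/, aspirated /cʰ/, ejective /cʼ/.
uvular: plain /q/, aspirated /qʰ/, ejective —.
Gaps, from front to back: dental lacks aspirated (/t̪ʰ/); uvular lacks ejective (/qʼ/).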